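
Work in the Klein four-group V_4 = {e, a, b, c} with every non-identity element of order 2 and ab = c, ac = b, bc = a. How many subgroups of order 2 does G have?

3

|G| = 4 and 2 | 4, so subgroups of order 2 are possible by Lagrange.
The subgroups of order 2 are: {e, a}; {e, b}; {e, c}.
So G has 3 subgroups of order 2.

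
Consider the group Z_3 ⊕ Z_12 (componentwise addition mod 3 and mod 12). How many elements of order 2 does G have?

1

An element (a,b) has order lcm(ord(a), ord(b)); count pairs with lcm equal to 2.
Enumerating gives 1 such elements.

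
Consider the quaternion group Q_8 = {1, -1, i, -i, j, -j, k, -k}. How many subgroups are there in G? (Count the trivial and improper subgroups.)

6

|G| = 8, so by Lagrange every subgroup order divides 8. Divisors: 1, 2, 4, 8.
Subgroups by order — order 1: 1; order 2: 1; order 4: 3; order 8: 1.
Total: 1 + 1 + 3 + 1 = 6.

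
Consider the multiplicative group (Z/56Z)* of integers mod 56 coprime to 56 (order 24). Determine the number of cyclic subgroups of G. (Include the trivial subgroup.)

16

A cyclic subgroup of order d is generated by each of its φ(d) elements of order d, so the cyclic subgroups of order d number (#elements of order d)/φ(d).
Cyclic subgroups by order — order 1: 1; order 2: 7; order 3: 1; order 6: 7.
Total: 16.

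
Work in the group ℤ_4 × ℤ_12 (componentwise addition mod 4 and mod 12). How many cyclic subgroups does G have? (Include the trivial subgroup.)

20

A cyclic subgroup of order d is generated by each of its φ(d) elements of order d, so the cyclic subgroups of order d number (#elements of order d)/φ(d).
Cyclic subgroups by order — order 1: 1; order 2: 3; order 3: 1; order 4: 6; order 6: 3; order 12: 6.
Total: 20.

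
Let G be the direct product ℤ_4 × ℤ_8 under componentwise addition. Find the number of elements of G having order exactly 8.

16

An element (a,b) has order lcm(ord(a), ord(b)); count pairs with lcm equal to 8.
Enumerating gives 16 such elements.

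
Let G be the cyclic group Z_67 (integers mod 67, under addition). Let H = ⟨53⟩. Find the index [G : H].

1

|⟨53⟩| = 67 and |G| = 67.
By Lagrange, [G : H] = |G|/|H| = 67/67 = 1.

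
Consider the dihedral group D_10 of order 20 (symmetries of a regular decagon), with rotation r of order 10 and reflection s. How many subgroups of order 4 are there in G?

|G| = 20 and 4 | 20, so subgroups of order 4 are possible by Lagrange.
The subgroups of order 4 are: {e, r^5, r^2s, r^7s}; {e, r^5, r^3s, r^8s}; {e, r^5, r^4s, r^9s}; {e, r^5, s, r^5s}; … (5 in all).
So G has 5 subgroups of order 4.

5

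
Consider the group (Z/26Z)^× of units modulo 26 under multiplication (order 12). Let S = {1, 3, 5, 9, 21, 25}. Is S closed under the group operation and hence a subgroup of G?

No

Closure fails: 3 · 21 = 11 ∉ S. So S is not a subgroup.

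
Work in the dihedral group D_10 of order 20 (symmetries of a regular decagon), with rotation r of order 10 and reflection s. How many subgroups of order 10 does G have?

|G| = 20 and 10 | 20, so subgroups of order 10 are possible by Lagrange.
The subgroups of order 10 are: {e, r, r^2, r^3, r^4, r^5, r^6, r^7, r^8, r^9}; {e, r^2, r^4, r^6, r^8, s, r^2s, r^4s, r^6s, r^8s}; {e, r^2, r^4, r^6, r^8, rs, r^3s, r^5s, r^7s, r^9s}.
So G has 3 subgroups of order 10.

3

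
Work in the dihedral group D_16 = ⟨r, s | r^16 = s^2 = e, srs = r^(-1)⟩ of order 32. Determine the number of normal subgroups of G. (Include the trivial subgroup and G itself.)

8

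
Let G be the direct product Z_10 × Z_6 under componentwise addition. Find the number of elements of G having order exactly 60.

An element (a,b) has order lcm(ord(a), ord(b)); count pairs with lcm equal to 60.
Enumerating gives 0 such elements.

0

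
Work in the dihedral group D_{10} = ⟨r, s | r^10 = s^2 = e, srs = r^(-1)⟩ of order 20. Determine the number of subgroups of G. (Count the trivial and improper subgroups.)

22

|G| = 20, so by Lagrange every subgroup order divides 20. Divisors: 1, 2, 4, 5, 10, 20.
Subgroups by order — order 1: 1; order 2: 11; order 4: 5; order 5: 1; order 10: 3; order 20: 1.
Total: 1 + 11 + 5 + 1 + 3 + 1 = 22.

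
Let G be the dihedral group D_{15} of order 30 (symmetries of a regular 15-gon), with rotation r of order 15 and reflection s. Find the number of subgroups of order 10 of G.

3

|G| = 30 and 10 | 30, so subgroups of order 10 are possible by Lagrange.
The subgroups of order 10 are: {e, r^3, r^6, r^9, r^12, rs, r^4s, r^7s, r^10s, r^13s}; {e, r^3, r^6, r^9, r^12, r^2s, r^5s, r^8s, r^11s, r^14s}; {e, r^3, r^6, r^9, r^12, s, r^3s, r^6s, r^9s, r^12s}.
So G has 3 subgroups of order 10.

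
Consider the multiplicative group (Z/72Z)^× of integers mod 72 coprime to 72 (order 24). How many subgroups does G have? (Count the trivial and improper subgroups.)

32

|G| = 24, so by Lagrange every subgroup order divides 24. Divisors: 1, 2, 3, 4, 6, 8, 12, 24.
Subgroups by order — order 1: 1; order 2: 7; order 3: 1; order 4: 7; order 6: 7; order 8: 1; order 12: 7; order 24: 1.
Total: 1 + 7 + 1 + 7 + 7 + 1 + 7 + 1 = 32.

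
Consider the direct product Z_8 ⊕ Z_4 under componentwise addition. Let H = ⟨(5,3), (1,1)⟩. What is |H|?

16

|⟨(5,3)⟩| = 8 and |⟨(1,1)⟩| = 8, so |H| is a multiple of lcm(8, 8) = 8 and divides |G| = 32.
Closing under the operation: H = {(0,0), (0,2), (1,1), (1,3), (2,0), (2,2), (3,1), (3,3), (4,0), (4,2), (5,1), (5,3), (6,0), (6,2), (7,1), (7,3)}, so |H| = 16.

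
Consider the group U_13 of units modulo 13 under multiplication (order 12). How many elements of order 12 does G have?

4

The elements of order 12 are: 2, 6, 7, 11.
That's 4.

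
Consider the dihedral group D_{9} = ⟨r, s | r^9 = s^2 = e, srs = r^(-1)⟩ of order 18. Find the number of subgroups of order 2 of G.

9

|G| = 18 and 2 | 18, so subgroups of order 2 are possible by Lagrange.
The subgroups of order 2 are: {e, r^2s}; {e, r^3s}; {e, r^4s}; {e, r^5s}; … (9 in all).
So G has 9 subgroups of order 2.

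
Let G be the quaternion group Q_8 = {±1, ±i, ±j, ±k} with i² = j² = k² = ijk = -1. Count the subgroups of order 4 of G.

3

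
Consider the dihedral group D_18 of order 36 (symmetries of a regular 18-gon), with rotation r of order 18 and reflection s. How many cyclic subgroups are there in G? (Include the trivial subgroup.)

Each element a generates a cyclic subgroup ⟨a⟩; distinct elements may generate the same one (a cyclic group of order d has φ(d) generators).
Cyclic subgroups by order — order 1: 1; order 2: 19; order 3: 1; order 6: 1; order 9: 1; order 18: 1.
Total: 24.

24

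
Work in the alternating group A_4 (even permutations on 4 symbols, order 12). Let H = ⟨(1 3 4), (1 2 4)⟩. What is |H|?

|⟨(1 3 4)⟩| = 3 and |⟨(1 2 4)⟩| = 3, so |H| is a multiple of lcm(3, 3) = 3 and divides |G| = 12.
Closing {(1 3 4), (1 2 4)} under the group operation gives all of G, so |H| = 12.

12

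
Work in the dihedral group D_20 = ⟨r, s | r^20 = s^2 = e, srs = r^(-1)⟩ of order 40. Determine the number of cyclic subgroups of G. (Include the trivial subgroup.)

26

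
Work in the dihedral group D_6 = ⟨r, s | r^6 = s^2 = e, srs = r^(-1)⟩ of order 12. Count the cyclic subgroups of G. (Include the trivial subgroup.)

10

Each element a generates a cyclic subgroup ⟨a⟩; distinct elements may generate the same one (a cyclic group of order d has φ(d) generators).
Cyclic subgroups by order — order 1: 1; order 2: 7; order 3: 1; order 6: 1.
Total: 10.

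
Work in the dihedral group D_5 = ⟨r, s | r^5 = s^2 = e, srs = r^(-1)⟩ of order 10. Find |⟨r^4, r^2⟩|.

5

|⟨r^4⟩| = 5 and |⟨r^2⟩| = 5, so |H| is a multiple of lcm(5, 5) = 5 and divides |G| = 10.
Closing under the operation: H = {e, r, r^2, r^3, r^4}, so |H| = 5.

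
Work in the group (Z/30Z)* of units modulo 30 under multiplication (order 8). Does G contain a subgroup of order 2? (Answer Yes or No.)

2 | 8. A subgroup of order 2 is {1, 11}.

Yes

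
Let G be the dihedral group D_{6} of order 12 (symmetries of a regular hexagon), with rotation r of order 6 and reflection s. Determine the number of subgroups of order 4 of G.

3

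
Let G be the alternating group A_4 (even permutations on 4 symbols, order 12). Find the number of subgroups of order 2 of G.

|G| = 12 and 2 | 12, so subgroups of order 2 are possible by Lagrange.
The subgroups of order 2 are: {e, (1 2)(3 4)}; {e, (1 3)(2 4)}; {e, (1 4)(2 3)}.
So G has 3 subgroups of order 2.

3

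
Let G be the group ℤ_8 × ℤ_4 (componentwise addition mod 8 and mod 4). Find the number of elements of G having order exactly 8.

An element (a,b) has order lcm(ord(a), ord(b)); count pairs with lcm equal to 8.
Enumerating gives 16 such elements.

16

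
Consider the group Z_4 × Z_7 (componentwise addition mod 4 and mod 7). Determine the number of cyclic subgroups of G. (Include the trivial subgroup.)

6

Group the elements of G by the cyclic subgroup they generate; each cyclic subgroup of order d accounts for φ(d) elements.
Cyclic subgroups by order — order 1: 1; order 2: 1; order 4: 1; order 7: 1; order 14: 1; order 28: 1.
Total: 6.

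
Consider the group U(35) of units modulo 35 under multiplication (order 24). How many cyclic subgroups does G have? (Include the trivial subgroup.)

Each element a generates a cyclic subgroup ⟨a⟩; distinct elements may generate the same one (a cyclic group of order d has φ(d) generators).
Cyclic subgroups by order — order 1: 1; order 2: 3; order 3: 1; order 4: 2; order 6: 3; order 12: 2.
Total: 12.

12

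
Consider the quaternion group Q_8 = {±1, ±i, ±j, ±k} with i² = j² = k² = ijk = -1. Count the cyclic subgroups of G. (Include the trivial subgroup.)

5

Group the elements of G by the cyclic subgroup they generate; each cyclic subgroup of order d accounts for φ(d) elements.
Cyclic subgroups by order — order 1: 1; order 2: 1; order 4: 3.
Total: 5.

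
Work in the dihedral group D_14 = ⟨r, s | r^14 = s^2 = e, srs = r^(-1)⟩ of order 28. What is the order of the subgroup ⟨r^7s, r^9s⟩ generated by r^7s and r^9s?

14

|⟨r^7s⟩| = 2 and |⟨r^9s⟩| = 2, so |H| is a multiple of lcm(2, 2) = 2 and divides |G| = 28.
Closing under the operation: H = {e, r^2, r^4, r^6, r^8, r^10, r^12, rs, r^3s, r^5s, r^7s, r^9s, r^11s, r^13s}, so |H| = 14.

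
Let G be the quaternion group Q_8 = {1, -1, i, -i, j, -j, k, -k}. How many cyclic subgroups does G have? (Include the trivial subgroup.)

Each element a generates a cyclic subgroup ⟨a⟩; distinct elements may generate the same one (a cyclic group of order d has φ(d) generators).
Cyclic subgroups by order — order 1: 1; order 2: 1; order 4: 3.
Total: 5.

5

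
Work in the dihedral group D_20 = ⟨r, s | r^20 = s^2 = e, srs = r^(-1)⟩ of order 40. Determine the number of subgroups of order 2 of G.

21

|G| = 40 and 2 | 40, so subgroups of order 2 are possible by Lagrange.
The subgroups of order 2 are: {e, r^10}; {e, r^10s}; {e, r^11s}; {e, r^12s}; … (21 in all).
So G has 21 subgroups of order 2.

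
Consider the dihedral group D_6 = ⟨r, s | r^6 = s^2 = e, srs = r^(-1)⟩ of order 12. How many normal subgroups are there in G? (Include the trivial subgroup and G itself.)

G has 16 subgroups. Checking conjugation-invariance by order — order 1: 1/1 normal; order 2: 1/7 normal; order 3: 1/1 normal; order 4: 0/3 normal; order 6: 3/3 normal; order 12: 1/1 normal.
Total normal subgroups: 7.

7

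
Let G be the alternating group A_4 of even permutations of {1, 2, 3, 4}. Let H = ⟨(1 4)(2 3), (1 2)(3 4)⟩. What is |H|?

4

|⟨(1 4)(2 3)⟩| = 2 and |⟨(1 2)(3 4)⟩| = 2, so |H| is a multiple of lcm(2, 2) = 2 and divides |G| = 12.
Closing under the operation: H = {e, (1 2)(3 4), (1 3)(2 4), (1 4)(2 3)}, so |H| = 4.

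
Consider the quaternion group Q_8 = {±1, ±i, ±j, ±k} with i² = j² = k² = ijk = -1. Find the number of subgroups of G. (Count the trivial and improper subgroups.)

|G| = 8, so by Lagrange every subgroup order divides 8. Divisors: 1, 2, 4, 8.
Subgroups by order — order 1: 1; order 2: 1; order 4: 3; order 8: 1.
Total: 1 + 1 + 3 + 1 = 6.

6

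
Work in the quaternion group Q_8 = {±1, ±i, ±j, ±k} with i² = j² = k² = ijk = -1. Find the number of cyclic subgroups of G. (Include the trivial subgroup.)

5

A cyclic subgroup of order d is generated by each of its φ(d) elements of order d, so the cyclic subgroups of order d number (#elements of order d)/φ(d).
Cyclic subgroups by order — order 1: 1; order 2: 1; order 4: 3.
Total: 5.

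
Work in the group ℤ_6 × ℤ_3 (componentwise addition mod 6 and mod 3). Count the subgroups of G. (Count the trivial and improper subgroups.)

12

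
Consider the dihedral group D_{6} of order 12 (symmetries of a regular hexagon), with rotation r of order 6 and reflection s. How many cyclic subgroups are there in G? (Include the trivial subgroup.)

Each element a generates a cyclic subgroup ⟨a⟩; distinct elements may generate the same one (a cyclic group of order d has φ(d) generators).
Cyclic subgroups by order — order 1: 1; order 2: 7; order 3: 1; order 6: 1.
Total: 10.

10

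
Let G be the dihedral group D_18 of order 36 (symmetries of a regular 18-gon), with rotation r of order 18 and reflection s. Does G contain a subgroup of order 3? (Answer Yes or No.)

3 | 36. A subgroup of order 3 is {e, r^6, r^12}.

Yes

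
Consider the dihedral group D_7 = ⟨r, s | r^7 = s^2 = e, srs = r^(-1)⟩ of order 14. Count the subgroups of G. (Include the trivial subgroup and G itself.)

|G| = 14, so by Lagrange every subgroup order divides 14. Divisors: 1, 2, 7, 14.
Subgroups by order — order 1: 1; order 2: 7; order 7: 1; order 14: 1.
Total: 1 + 7 + 1 + 1 = 10.

10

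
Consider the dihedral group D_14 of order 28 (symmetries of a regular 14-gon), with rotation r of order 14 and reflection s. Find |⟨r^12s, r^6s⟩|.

14

|⟨r^12s⟩| = 2 and |⟨r^6s⟩| = 2, so |H| is a multiple of lcm(2, 2) = 2 and divides |G| = 28.
Closing under the operation: H = {e, r^2, r^4, r^6, r^8, r^10, r^12, s, r^2s, r^4s, r^6s, r^8s, r^10s, r^12s}, so |H| = 14.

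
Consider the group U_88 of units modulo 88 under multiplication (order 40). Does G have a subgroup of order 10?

Yes

10 | 40. A subgroup of order 10 is {1, 9, 13, 21, 25, 29, 49, 61, 81, 85}.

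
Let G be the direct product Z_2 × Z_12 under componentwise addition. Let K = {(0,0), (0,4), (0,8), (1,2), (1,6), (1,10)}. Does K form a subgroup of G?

Yes

|K| = 6 divides |G| = 24, consistent with Lagrange.
K contains the identity, every element's inverse is in K, and K is closed under +: it is a subgroup.
In fact K = ⟨(1,2)⟩.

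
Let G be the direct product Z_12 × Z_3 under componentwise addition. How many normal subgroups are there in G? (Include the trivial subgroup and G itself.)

18

G is abelian, so every subgroup is normal.
G has 18 subgroups in total, hence 18 normal subgroups.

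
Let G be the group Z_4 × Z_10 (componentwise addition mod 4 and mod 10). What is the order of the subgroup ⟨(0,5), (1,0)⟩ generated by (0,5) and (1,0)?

8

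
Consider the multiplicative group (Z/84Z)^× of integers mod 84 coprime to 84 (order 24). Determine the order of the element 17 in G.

Compute successive powers of 17 mod 84: 17, 37, 41, 25, 5, 1; 17^6 ≡ 1 (mod 84).
So |⟨17⟩| = 6.

6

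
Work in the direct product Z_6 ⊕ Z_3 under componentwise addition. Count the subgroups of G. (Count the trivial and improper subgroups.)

12

|G| = 18, so by Lagrange every subgroup order divides 18. Divisors: 1, 2, 3, 6, 9, 18.
Subgroups by order — order 1: 1; order 2: 1; order 3: 4; order 6: 4; order 9: 1; order 18: 1.
Total: 1 + 1 + 4 + 4 + 1 + 1 = 12.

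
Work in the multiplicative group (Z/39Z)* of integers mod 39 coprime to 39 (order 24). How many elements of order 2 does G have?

3

The elements of order 2 are: 14, 25, 38.
That's 3.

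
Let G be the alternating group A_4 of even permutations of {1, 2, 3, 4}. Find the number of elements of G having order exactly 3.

8

The elements of order 3 are: (2 3 4), (2 4 3), (1 2 3), (1 2 4), (1 3 2), (1 3 4), (1 4 2), (1 4 3).
That's 8.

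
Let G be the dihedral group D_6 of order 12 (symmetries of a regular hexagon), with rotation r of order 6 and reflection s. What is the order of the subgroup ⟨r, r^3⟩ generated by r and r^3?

6

|⟨r⟩| = 6 and |⟨r^3⟩| = 2, so |H| is a multiple of lcm(6, 2) = 6 and divides |G| = 12.
Closing under the operation: H = {e, r, r^2, r^3, r^4, r^5}, so |H| = 6.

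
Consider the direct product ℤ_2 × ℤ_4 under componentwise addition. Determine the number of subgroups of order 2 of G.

3

|G| = 8 and 2 | 8, so subgroups of order 2 are possible by Lagrange.
The subgroups of order 2 are: {(0,0), (0,2)}; {(0,0), (1,0)}; {(0,0), (1,2)}.
So G has 3 subgroups of order 2.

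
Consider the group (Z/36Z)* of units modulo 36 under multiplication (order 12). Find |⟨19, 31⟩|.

|⟨19⟩| = 2 and |⟨31⟩| = 6, so |H| is a multiple of lcm(2, 6) = 6 and divides |G| = 12.
Closing under the operation: H = {1, 7, 13, 19, 25, 31}, so |H| = 6.

6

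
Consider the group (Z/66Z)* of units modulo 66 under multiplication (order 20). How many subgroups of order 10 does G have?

|G| = 20 and 10 | 20, so subgroups of order 10 are possible by Lagrange.
The subgroups of order 10 are: {1, 7, 13, 19, 25, 31, 37, 43, 49, 61}; {1, 17, 25, 29, 31, 35, 37, 41, 49, 65}; {1, 5, 23, 25, 31, 37, 47, 49, 53, 59}.
So G has 3 subgroups of order 10.

3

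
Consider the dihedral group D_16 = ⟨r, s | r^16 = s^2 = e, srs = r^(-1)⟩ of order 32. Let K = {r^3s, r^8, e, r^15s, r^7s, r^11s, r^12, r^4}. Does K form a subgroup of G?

Yes

|K| = 8 divides |G| = 32, consistent with Lagrange.
K contains the identity, every element's inverse is in K, and K is closed under ·: it is a subgroup.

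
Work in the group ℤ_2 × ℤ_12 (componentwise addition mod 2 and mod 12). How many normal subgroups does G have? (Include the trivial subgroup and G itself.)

G is abelian, so every subgroup is normal.
G has 16 subgroups in total, hence 16 normal subgroups.

16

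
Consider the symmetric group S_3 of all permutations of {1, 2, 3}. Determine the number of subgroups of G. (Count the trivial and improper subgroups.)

6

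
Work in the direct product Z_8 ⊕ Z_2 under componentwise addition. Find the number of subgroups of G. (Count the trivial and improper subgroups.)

11

|G| = 16, so by Lagrange every subgroup order divides 16. Divisors: 1, 2, 4, 8, 16.
Subgroups by order — order 1: 1; order 2: 3; order 4: 3; order 8: 3; order 16: 1.
Total: 1 + 3 + 3 + 3 + 1 = 11.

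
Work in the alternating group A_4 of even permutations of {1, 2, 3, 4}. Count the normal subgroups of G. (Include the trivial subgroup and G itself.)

G has 10 subgroups. Checking conjugation-invariance by order — order 1: 1/1 normal; order 2: 0/3 normal; order 3: 0/4 normal; order 4: 1/1 normal; order 12: 1/1 normal.
Total normal subgroups: 3.

3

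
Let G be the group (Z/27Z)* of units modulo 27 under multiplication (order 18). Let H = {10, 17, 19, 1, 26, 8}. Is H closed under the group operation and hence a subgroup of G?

Yes

|H| = 6 divides |G| = 18, consistent with Lagrange.
H contains the identity, every element's inverse is in H, and H is closed under ·: it is a subgroup.
In fact H = ⟨17⟩.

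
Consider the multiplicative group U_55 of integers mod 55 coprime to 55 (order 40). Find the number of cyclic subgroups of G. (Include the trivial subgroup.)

A cyclic subgroup of order d is generated by each of its φ(d) elements of order d, so the cyclic subgroups of order d number (#elements of order d)/φ(d).
Cyclic subgroups by order — order 1: 1; order 2: 3; order 4: 2; order 5: 1; order 10: 3; order 20: 2.
Total: 12.

12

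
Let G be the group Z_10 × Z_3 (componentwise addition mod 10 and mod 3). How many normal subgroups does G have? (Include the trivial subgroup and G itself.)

G is abelian, so every subgroup is normal.
G has 8 subgroups in total, hence 8 normal subgroups.

8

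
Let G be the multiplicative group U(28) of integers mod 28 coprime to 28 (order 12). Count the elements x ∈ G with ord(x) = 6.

The elements of order 6 are: 3, 5, 11, 17, 19, 23.
That's 6.

6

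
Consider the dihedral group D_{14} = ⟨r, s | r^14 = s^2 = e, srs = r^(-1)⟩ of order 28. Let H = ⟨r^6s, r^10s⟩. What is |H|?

|⟨r^6s⟩| = 2 and |⟨r^10s⟩| = 2, so |H| is a multiple of lcm(2, 2) = 2 and divides |G| = 28.
Closing under the operation: H = {e, r^2, r^4, r^6, r^8, r^10, r^12, s, r^2s, r^4s, r^6s, r^8s, r^10s, r^12s}, so |H| = 14.

14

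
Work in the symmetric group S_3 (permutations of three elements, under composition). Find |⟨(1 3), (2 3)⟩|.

|⟨(1 3)⟩| = 2 and |⟨(2 3)⟩| = 2, so |H| is a multiple of lcm(2, 2) = 2 and divides |G| = 6.
Closing {(1 3), (2 3)} under the group operation gives all of G, so |H| = 6.

6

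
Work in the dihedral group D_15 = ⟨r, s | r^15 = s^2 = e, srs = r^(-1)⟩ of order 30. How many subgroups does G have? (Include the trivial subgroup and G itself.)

28

|G| = 30, so by Lagrange every subgroup order divides 30. Divisors: 1, 2, 3, 5, 6, 10, 15, 30.
Subgroups by order — order 1: 1; order 2: 15; order 3: 1; order 5: 1; order 6: 5; order 10: 3; order 15: 1; order 30: 1.
Total: 1 + 15 + 1 + 1 + 5 + 3 + 1 + 1 = 28.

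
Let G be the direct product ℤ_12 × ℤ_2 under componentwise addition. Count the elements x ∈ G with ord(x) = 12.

8

An element (a,b) has order lcm(ord(a), ord(b)); count pairs with lcm equal to 12.
Enumerating gives 8 such elements.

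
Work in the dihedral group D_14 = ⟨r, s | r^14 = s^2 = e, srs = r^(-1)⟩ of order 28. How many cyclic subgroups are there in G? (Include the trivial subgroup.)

18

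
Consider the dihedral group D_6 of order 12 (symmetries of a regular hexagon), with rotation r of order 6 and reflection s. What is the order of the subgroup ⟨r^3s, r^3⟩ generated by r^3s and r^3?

|⟨r^3s⟩| = 2 and |⟨r^3⟩| = 2, so |H| is a multiple of lcm(2, 2) = 2 and divides |G| = 12.
Closing under the operation: H = {e, r^3, s, r^3s}, so |H| = 4.

4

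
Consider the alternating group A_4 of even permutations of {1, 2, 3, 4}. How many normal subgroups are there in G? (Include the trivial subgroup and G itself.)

3

G has 10 subgroups. Checking conjugation-invariance by order — order 1: 1/1 normal; order 2: 0/3 normal; order 3: 0/4 normal; order 4: 1/1 normal; order 12: 1/1 normal.
Total normal subgroups: 3.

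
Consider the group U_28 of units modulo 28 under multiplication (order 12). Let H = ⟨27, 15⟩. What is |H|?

4

|⟨27⟩| = 2 and |⟨15⟩| = 2, so |H| is a multiple of lcm(2, 2) = 2 and divides |G| = 12.
Closing under the operation: H = {1, 13, 15, 27}, so |H| = 4.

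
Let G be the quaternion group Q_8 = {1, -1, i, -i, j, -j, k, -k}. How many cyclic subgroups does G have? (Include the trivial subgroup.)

5

A cyclic subgroup of order d is generated by each of its φ(d) elements of order d, so the cyclic subgroups of order d number (#elements of order d)/φ(d).
Cyclic subgroups by order — order 1: 1; order 2: 1; order 4: 3.
Total: 5.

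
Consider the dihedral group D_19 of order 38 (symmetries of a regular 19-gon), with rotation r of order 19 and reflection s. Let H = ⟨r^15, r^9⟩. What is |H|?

19

|⟨r^15⟩| = 19 and |⟨r^9⟩| = 19, so |H| is a multiple of lcm(19, 19) = 19 and divides |G| = 38.
Closing under the operation: H = {e, r, r^2, r^3, r^4, r^5, r^6, r^7, r^8, r^9, r^10, r^11, r^12, r^13, r^14, r^15, r^16, r^17, r^18}, so |H| = 19.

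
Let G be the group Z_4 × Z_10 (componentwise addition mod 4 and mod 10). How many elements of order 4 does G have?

4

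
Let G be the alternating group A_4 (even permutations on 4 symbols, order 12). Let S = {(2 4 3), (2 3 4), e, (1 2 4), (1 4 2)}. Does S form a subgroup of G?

No

|S| = 5 does not divide |G| = 12, so by Lagrange S is not a subgroup.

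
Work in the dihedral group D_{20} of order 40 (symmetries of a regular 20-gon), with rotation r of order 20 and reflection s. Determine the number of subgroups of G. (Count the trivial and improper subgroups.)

48

|G| = 40, so by Lagrange every subgroup order divides 40. Divisors: 1, 2, 4, 5, 8, 10, 20, 40.
Subgroups by order — order 1: 1; order 2: 21; order 4: 11; order 5: 1; order 8: 5; order 10: 5; order 20: 3; order 40: 1.
Total: 1 + 21 + 11 + 1 + 5 + 5 + 3 + 1 = 48.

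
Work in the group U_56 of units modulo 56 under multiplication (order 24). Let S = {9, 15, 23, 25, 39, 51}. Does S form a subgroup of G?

No

The identity 1 ∉ S, so S is not a subgroup.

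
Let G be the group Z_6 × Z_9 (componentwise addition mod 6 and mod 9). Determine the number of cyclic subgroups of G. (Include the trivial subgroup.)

16

A cyclic subgroup of order d is generated by each of its φ(d) elements of order d, so the cyclic subgroups of order d number (#elements of order d)/φ(d).
Cyclic subgroups by order — order 1: 1; order 2: 1; order 3: 4; order 6: 4; order 9: 3; order 18: 3.
Total: 16.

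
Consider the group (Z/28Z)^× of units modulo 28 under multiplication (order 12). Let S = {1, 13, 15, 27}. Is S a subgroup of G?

Yes

|S| = 4 divides |G| = 12, consistent with Lagrange.
S contains the identity, every element's inverse is in S, and S is closed under ·: it is a subgroup.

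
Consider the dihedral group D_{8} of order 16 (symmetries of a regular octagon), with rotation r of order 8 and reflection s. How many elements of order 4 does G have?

2

The elements of order 4 are: r^2, r^6.
That's 2.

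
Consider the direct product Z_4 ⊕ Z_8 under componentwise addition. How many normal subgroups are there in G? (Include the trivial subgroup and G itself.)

22

G is abelian, so every subgroup is normal.
G has 22 subgroups in total, hence 22 normal subgroups.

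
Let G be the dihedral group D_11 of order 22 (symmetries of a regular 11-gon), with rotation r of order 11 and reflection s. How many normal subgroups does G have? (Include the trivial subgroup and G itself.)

G has 14 subgroups. Checking conjugation-invariance by order — order 1: 1/1 normal; order 2: 0/11 normal; order 11: 1/1 normal; order 22: 1/1 normal.
Total normal subgroups: 3.

3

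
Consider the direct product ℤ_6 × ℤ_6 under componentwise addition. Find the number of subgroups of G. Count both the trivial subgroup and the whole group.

30

|G| = 36, so by Lagrange every subgroup order divides 36. Divisors: 1, 2, 3, 4, 6, 9, 12, 18, 36.
Subgroups by order — order 1: 1; order 2: 3; order 3: 4; order 4: 1; order 6: 12; order 9: 1; order 12: 4; order 18: 3; order 36: 1.
Total: 1 + 3 + 4 + 1 + 12 + 1 + 4 + 3 + 1 = 30.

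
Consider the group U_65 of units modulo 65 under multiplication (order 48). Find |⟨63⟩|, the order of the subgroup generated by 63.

Compute successive powers of 63 mod 65: 63, 4, 57, 16, 33, 64, 2, 61, …; 63^12 ≡ 1 (mod 65).
So |⟨63⟩| = 12.

12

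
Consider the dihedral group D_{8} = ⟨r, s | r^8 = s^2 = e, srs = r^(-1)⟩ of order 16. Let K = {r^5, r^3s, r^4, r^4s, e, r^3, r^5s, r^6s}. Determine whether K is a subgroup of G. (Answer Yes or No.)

No

Closure fails: r^4 · r^5 = r ∉ K. So K is not a subgroup.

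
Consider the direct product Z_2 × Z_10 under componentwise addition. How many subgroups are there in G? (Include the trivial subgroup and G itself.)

|G| = 20, so by Lagrange every subgroup order divides 20. Divisors: 1, 2, 4, 5, 10, 20.
Subgroups by order — order 1: 1; order 2: 3; order 4: 1; order 5: 1; order 10: 3; order 20: 1.
Total: 1 + 3 + 1 + 1 + 3 + 1 = 10.

10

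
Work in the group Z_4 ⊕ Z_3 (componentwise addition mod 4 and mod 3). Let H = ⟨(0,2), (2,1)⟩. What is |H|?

6

|⟨(0,2)⟩| = 3 and |⟨(2,1)⟩| = 6, so |H| is a multiple of lcm(3, 6) = 6 and divides |G| = 12.
Closing under the operation: H = {(0,0), (0,1), (0,2), (2,0), (2,1), (2,2)}, so |H| = 6.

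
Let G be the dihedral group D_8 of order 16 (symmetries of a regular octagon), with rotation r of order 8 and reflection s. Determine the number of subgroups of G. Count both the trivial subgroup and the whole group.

|G| = 16, so by Lagrange every subgroup order divides 16. Divisors: 1, 2, 4, 8, 16.
Subgroups by order — order 1: 1; order 2: 9; order 4: 5; order 8: 3; order 16: 1.
Total: 1 + 9 + 5 + 3 + 1 = 19.

19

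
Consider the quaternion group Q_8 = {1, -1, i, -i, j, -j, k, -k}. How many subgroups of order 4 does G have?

|G| = 8 and 4 | 8, so subgroups of order 4 are possible by Lagrange.
The subgroups of order 4 are: {1, -1, i, -i}; {1, -1, j, -j}; {1, -1, k, -k}.
So G has 3 subgroups of order 4.

3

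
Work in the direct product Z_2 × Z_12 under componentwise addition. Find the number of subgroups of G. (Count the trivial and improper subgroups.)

16

|G| = 24, so by Lagrange every subgroup order divides 24. Divisors: 1, 2, 3, 4, 6, 8, 12, 24.
Subgroups by order — order 1: 1; order 2: 3; order 3: 1; order 4: 3; order 6: 3; order 8: 1; order 12: 3; order 24: 1.
Total: 1 + 3 + 1 + 3 + 3 + 1 + 3 + 1 = 16.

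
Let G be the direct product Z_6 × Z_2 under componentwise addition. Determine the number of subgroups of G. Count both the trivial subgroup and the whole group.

|G| = 12, so by Lagrange every subgroup order divides 12. Divisors: 1, 2, 3, 4, 6, 12.
Subgroups by order — order 1: 1; order 2: 3; order 3: 1; order 4: 1; order 6: 3; order 12: 1.
Total: 1 + 3 + 1 + 1 + 3 + 1 = 10.

10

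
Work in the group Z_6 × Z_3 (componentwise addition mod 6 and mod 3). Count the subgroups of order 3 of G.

4

|G| = 18 and 3 | 18, so subgroups of order 3 are possible by Lagrange.
The subgroups of order 3 are: {(0,0), (0,1), (0,2)}; {(0,0), (2,0), (4,0)}; {(0,0), (2,1), (4,2)}; {(0,0), (2,2), (4,1)}.
So G has 4 subgroups of order 3.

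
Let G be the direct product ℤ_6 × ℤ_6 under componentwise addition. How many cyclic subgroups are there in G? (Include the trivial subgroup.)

Group the elements of G by the cyclic subgroup they generate; each cyclic subgroup of order d accounts for φ(d) elements.
Cyclic subgroups by order — order 1: 1; order 2: 3; order 3: 4; order 6: 12.
Total: 20.

20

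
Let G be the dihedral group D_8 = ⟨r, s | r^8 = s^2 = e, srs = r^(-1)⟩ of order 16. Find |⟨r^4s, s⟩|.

|⟨r^4s⟩| = 2 and |⟨s⟩| = 2, so |H| is a multiple of lcm(2, 2) = 2 and divides |G| = 16.
Closing under the operation: H = {e, r^4, s, r^4s}, so |H| = 4.

4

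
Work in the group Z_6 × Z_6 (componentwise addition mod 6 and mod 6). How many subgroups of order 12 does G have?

4

|G| = 36 and 12 | 36, so subgroups of order 12 are possible by Lagrange.
The subgroups of order 12 are: {(0,0), (0,1), (0,2), (0,3), (0,4), (0,5), (3,0), (3,1), (3,2), (3,3), (3,4), (3,5)}; {(0,0), (0,3), (1,0), (1,3), (2,0), (2,3), (3,0), (3,3), (4,0), (4,3), (5,0), (5,3)}; {(0,0), (0,3), (1,1), (1,4), (2,2), (2,5), (3,0), (3,3), (4,1), (4,4), (5,2), (5,5)}; {(0,0), (0,3), (1,2), (1,5), (2,1), (2,4), (3,0), (3,3), (4,2), (4,5), (5,1), (5,4)}.
So G has 4 subgroups of order 12.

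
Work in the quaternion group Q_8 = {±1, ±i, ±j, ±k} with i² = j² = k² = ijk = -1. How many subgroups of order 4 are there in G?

|G| = 8 and 4 | 8, so subgroups of order 4 are possible by Lagrange.
The subgroups of order 4 are: {1, -1, i, -i}; {1, -1, j, -j}; {1, -1, k, -k}.
So G has 3 subgroups of order 4.

3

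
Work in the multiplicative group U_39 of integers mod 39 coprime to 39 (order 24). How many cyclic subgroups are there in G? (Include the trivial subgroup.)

A cyclic subgroup of order d is generated by each of its φ(d) elements of order d, so the cyclic subgroups of order d number (#elements of order d)/φ(d).
Cyclic subgroups by order — order 1: 1; order 2: 3; order 3: 1; order 4: 2; order 6: 3; order 12: 2.
Total: 12.

12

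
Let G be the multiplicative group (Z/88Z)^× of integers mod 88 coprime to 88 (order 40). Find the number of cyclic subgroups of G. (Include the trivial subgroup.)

16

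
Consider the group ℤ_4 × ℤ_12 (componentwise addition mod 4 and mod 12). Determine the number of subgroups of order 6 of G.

|G| = 48 and 6 | 48, so subgroups of order 6 are possible by Lagrange.
The subgroups of order 6 are: {(0,0), (0,2), (0,4), (0,6), (0,8), (0,10)}; {(0,0), (0,4), (0,8), (2,0), (2,4), (2,8)}; {(0,0), (0,4), (0,8), (2,2), (2,6), (2,10)}.
So G has 3 subgroups of order 6.

3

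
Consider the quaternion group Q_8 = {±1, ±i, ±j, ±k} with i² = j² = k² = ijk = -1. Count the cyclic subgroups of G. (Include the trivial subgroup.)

5

Each element a generates a cyclic subgroup ⟨a⟩; distinct elements may generate the same one (a cyclic group of order d has φ(d) generators).
Cyclic subgroups by order — order 1: 1; order 2: 1; order 4: 3.
Total: 5.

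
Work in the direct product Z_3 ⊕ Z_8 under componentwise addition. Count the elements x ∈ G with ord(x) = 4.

2

An element (a,b) has order lcm(ord(a), ord(b)); count pairs with lcm equal to 4.
Enumerating gives 2 such elements.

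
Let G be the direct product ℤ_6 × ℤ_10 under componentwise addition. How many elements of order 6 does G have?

6

An element (a,b) has order lcm(ord(a), ord(b)); count pairs with lcm equal to 6.
Enumerating gives 6 such elements.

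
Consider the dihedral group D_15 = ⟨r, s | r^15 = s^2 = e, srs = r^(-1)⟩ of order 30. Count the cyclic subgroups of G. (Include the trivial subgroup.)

19

Group the elements of G by the cyclic subgroup they generate; each cyclic subgroup of order d accounts for φ(d) elements.
Cyclic subgroups by order — order 1: 1; order 2: 15; order 3: 1; order 5: 1; order 15: 1.
Total: 19.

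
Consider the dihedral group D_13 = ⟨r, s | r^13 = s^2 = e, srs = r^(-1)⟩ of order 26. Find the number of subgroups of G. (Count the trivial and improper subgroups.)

16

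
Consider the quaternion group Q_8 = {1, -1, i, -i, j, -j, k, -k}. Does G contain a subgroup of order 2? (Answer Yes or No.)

2 | 8. A subgroup of order 2 is {1, -1}.

Yes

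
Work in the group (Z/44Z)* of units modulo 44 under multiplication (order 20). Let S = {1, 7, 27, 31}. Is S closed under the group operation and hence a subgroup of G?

7 ∈ S but its inverse 19 ∉ S, so S is not a subgroup.

No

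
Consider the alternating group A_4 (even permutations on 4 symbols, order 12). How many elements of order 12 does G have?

0

No element of G has order 12 (even though 12 | 12).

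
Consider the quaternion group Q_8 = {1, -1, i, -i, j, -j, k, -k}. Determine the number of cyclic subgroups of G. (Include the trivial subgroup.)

A cyclic subgroup of order d is generated by each of its φ(d) elements of order d, so the cyclic subgroups of order d number (#elements of order d)/φ(d).
Cyclic subgroups by order — order 1: 1; order 2: 1; order 4: 3.
Total: 5.

5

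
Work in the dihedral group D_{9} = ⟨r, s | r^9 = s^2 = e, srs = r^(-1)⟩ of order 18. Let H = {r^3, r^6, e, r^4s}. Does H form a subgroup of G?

No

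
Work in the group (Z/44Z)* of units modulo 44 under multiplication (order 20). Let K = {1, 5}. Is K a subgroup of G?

No

5 ∈ K but its inverse 9 ∉ K, so K is not a subgroup.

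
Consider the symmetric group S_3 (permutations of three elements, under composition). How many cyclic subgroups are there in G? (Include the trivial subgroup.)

5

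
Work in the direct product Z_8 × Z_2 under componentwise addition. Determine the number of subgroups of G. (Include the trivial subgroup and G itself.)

11

|G| = 16, so by Lagrange every subgroup order divides 16. Divisors: 1, 2, 4, 8, 16.
Subgroups by order — order 1: 1; order 2: 3; order 4: 3; order 8: 3; order 16: 1.
Total: 1 + 3 + 3 + 3 + 1 = 11.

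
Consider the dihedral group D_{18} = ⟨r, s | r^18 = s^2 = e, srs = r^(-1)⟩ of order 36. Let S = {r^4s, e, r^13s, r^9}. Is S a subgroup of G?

|S| = 4 divides |G| = 36, consistent with Lagrange.
S contains the identity, every element's inverse is in S, and S is closed under ·: it is a subgroup.

Yes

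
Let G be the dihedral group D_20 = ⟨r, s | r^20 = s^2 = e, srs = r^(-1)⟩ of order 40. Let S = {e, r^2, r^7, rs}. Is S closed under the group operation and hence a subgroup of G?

No

r^7 ∈ S but its inverse r^13 ∉ S, so S is not a subgroup.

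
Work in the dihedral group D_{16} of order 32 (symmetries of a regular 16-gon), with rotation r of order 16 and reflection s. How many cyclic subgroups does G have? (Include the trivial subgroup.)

21

Group the elements of G by the cyclic subgroup they generate; each cyclic subgroup of order d accounts for φ(d) elements.
Cyclic subgroups by order — order 1: 1; order 2: 17; order 4: 1; order 8: 1; order 16: 1.
Total: 21.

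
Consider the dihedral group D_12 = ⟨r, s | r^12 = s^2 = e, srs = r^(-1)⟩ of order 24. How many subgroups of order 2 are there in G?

13

|G| = 24 and 2 | 24, so subgroups of order 2 are possible by Lagrange.
The subgroups of order 2 are: {e, r^10s}; {e, r^11s}; {e, r^2s}; {e, r^3s}; … (13 in all).
So G has 13 subgroups of order 2.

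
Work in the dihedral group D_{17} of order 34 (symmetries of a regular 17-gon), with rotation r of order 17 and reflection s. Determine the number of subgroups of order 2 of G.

17

|G| = 34 and 2 | 34, so subgroups of order 2 are possible by Lagrange.
The subgroups of order 2 are: {e, r^10s}; {e, r^11s}; {e, r^12s}; {e, r^13s}; … (17 in all).
So G has 17 subgroups of order 2.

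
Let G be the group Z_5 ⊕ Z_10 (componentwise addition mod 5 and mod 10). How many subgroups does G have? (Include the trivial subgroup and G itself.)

16

|G| = 50, so by Lagrange every subgroup order divides 50. Divisors: 1, 2, 5, 10, 25, 50.
Subgroups by order — order 1: 1; order 2: 1; order 5: 6; order 10: 6; order 25: 1; order 50: 1.
Total: 1 + 1 + 6 + 6 + 1 + 1 = 16.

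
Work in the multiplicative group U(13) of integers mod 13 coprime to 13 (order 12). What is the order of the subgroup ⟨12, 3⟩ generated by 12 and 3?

|⟨12⟩| = 2 and |⟨3⟩| = 3, so |H| is a multiple of lcm(2, 3) = 6 and divides |G| = 12.
Closing under the operation: H = {1, 3, 4, 9, 10, 12}, so |H| = 6.

6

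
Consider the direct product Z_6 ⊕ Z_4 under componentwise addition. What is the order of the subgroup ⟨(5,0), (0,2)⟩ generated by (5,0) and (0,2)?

12

|⟨(5,0)⟩| = 6 and |⟨(0,2)⟩| = 2, so |H| is a multiple of lcm(6, 2) = 6 and divides |G| = 24.
Closing under the operation: H = {(0,0), (0,2), (1,0), (1,2), (2,0), (2,2), (3,0), (3,2), (4,0), (4,2), (5,0), (5,2)}, so |H| = 12.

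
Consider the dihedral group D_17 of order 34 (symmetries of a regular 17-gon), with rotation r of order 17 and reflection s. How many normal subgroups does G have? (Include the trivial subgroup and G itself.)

G has 20 subgroups. Checking conjugation-invariance by order — order 1: 1/1 normal; order 2: 0/17 normal; order 17: 1/1 normal; order 34: 1/1 normal.
Total normal subgroups: 3.

3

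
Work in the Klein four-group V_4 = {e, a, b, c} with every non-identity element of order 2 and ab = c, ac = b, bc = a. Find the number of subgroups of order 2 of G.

3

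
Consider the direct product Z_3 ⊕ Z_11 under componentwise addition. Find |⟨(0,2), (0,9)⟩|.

11

|⟨(0,2)⟩| = 11 and |⟨(0,9)⟩| = 11, so |H| is a multiple of lcm(11, 11) = 11 and divides |G| = 33.
Closing under the operation: H = {(0,0), (0,1), (0,2), (0,3), (0,4), (0,5), (0,6), (0,7), (0,8), (0,9), (0,10)}, so |H| = 11.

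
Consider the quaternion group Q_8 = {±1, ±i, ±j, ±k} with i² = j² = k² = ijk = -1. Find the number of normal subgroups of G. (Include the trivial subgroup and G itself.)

6

G has 6 subgroups. Checking conjugation-invariance by order — order 1: 1/1 normal; order 2: 1/1 normal; order 4: 3/3 normal; order 8: 1/1 normal.
Total normal subgroups: 6.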